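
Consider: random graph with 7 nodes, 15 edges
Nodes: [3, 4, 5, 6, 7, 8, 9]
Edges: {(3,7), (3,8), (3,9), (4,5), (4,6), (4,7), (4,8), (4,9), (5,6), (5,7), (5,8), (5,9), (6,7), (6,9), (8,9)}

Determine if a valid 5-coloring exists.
A valid 5-coloring: color 1: [3, 5]; color 2: [4]; color 3: [7, 9]; color 4: [6, 8].
(χ(G) = 4 ≤ 5.)

Yes, G is 5-colorable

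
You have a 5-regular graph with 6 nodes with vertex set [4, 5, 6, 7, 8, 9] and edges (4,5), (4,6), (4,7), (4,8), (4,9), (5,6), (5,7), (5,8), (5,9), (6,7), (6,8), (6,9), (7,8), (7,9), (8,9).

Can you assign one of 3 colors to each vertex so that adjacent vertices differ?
The clique on vertices [4, 5, 6, 7, 8, 9] has size 6 > 3, so it alone needs 6 colors.

No, G is not 3-colorable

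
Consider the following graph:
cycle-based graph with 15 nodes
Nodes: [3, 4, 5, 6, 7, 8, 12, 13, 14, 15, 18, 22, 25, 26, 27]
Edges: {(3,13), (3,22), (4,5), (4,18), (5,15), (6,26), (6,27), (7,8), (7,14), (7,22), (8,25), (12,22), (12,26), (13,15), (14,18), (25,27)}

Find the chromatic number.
Clique number ω(G) = 2 (lower bound: χ ≥ ω).
Odd cycle [22, 7, 14, 18, 4, 5, 15, 13, 3] needs 3 colors (χ ≥ 3).
The coloring below uses 3 colors, so χ(G) = 3.
A valid 3-coloring: color 1: [4, 8, 13, 14, 22, 26, 27]; color 2: [3, 5, 6, 7, 12, 18, 25]; color 3: [15].

χ(G) = 3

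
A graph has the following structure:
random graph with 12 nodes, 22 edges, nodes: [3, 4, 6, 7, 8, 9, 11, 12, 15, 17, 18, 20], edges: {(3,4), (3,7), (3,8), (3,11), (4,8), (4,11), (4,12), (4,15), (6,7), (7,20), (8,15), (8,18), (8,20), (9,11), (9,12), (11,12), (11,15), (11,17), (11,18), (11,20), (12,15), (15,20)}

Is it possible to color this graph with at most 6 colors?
Yes, G is 6-colorable

A valid 6-coloring: color 1: [7, 8, 11]; color 2: [4, 6, 9, 17, 18, 20]; color 3: [3, 15]; color 4: [12].
(χ(G) = 4 ≤ 6.)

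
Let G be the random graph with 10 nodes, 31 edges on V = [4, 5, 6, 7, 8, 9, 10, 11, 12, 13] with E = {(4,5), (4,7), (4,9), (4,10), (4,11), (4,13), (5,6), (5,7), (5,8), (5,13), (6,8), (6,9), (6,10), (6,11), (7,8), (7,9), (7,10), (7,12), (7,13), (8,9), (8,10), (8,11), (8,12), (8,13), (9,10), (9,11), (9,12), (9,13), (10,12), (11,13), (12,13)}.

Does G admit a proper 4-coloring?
The clique on vertices [7, 8, 9, 10, 12] has size 5 > 4, so it alone needs 5 colors.

No, G is not 4-colorable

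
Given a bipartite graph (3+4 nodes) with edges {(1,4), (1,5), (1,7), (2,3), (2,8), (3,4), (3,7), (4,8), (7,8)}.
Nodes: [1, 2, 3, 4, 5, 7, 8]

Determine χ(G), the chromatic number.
Clique number ω(G) = 2 (lower bound: χ ≥ ω).
The graph is bipartite (no odd cycle), so 2 colors suffice: χ(G) = 2.
A valid 2-coloring: color 1: [1, 3, 8]; color 2: [2, 4, 5, 7].

χ(G) = 2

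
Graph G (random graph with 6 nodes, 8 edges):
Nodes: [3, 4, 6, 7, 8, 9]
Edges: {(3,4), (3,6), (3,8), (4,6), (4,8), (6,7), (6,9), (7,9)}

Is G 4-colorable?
A valid 4-coloring: color 1: [6, 8]; color 2: [3, 9]; color 3: [4, 7].
(χ(G) = 3 ≤ 4.)

Yes, G is 4-colorable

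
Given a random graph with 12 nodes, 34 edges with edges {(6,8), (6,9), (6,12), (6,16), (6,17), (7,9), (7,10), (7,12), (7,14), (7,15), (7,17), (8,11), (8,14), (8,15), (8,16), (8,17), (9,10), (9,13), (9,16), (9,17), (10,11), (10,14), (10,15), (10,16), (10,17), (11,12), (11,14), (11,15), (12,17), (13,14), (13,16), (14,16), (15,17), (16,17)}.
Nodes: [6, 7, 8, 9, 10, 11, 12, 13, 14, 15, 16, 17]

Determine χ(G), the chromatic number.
Clique number ω(G) = 4 (lower bound: χ ≥ ω).
Suppose a proper 4-coloring c exists. The clique [6, 8, 16, 17] takes 4 distinct colors; by symmetry let c(6) = 1, c(8) = 2, c(16) = 3, c(17) = 4.
- Vertex 9: neighbors [6, 16, 17] already have colors [1, 3, 4] ⇒ c(9) = 2.
- Vertex 10: neighbors [9, 16, 17] already have colors [2, 3, 4] ⇒ c(10) = 1.
- Vertex 7: neighbors [10, 9, 17] already have colors [1, 2, 4] ⇒ c(7) = 3.
- Vertex 15: neighbors [10, 8, 7, 17] already have colors [1, 2, 3, 4] — all 4 colors blocked. Contradiction.
The forced assignments end in a contradiction, so G has no proper 4-coloring (χ ≥ 5).
The coloring below uses 5 colors, so χ(G) = 5.
A valid 5-coloring: color 1: [14, 17]; color 2: [7, 11, 16]; color 3: [6, 10, 13]; color 4: [8, 9, 12]; color 5: [15].

χ(G) = 5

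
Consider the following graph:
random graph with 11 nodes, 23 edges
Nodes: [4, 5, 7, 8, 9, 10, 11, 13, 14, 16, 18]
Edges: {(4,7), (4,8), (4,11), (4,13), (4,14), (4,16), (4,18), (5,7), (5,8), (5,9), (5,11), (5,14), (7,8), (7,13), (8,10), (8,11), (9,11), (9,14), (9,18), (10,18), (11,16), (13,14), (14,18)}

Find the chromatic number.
Clique number ω(G) = 3 (lower bound: χ ≥ ω).
Suppose a proper 3-coloring c exists. The clique [4, 7, 8] takes 3 distinct colors; by symmetry let c(4) = 1, c(7) = 2, c(8) = 3.
- Vertex 5: neighbors [7, 8] already have colors [2, 3] ⇒ c(5) = 1.
- Vertex 11: neighbors [4, 8] already have colors [1, 3] ⇒ c(11) = 2.
- Vertex 9: neighbors [5, 11] already have colors [1, 2] ⇒ c(9) = 3.
- Vertex 14: neighbors [4, 9] already have colors [1, 3] ⇒ c(14) = 2.
- Vertex 18: neighbors [4, 14, 9] already have colors [1, 2, 3] — all 3 colors blocked. Contradiction.
The forced assignments end in a contradiction, so G has no proper 3-coloring (χ ≥ 4).
The coloring below uses 4 colors, so χ(G) = 4.
A valid 4-coloring: color 1: [4, 9, 10]; color 2: [8, 14, 16]; color 3: [5, 13, 18]; color 4: [7, 11].

χ(G) = 4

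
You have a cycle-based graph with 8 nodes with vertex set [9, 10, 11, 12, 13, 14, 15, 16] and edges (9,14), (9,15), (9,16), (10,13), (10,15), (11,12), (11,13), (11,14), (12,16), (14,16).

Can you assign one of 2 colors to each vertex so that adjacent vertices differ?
The clique on vertices [9, 14, 16] has size 3 > 2, so it alone needs 3 colors.

No, G is not 2-colorable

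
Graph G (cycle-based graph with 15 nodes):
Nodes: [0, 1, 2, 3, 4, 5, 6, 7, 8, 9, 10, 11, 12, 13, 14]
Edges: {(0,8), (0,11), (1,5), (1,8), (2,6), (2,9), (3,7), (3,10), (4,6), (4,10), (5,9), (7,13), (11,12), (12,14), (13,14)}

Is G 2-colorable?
Odd cycle [1, 5, 9, 2, 6, 4, 10, 3, 7, 13, 14, 12, 11, 0, 8] needs 3 colors (χ ≥ 3).
Hence χ(G) ≥ 3 > 2, so no proper 2-coloring exists.

No, G is not 2-colorable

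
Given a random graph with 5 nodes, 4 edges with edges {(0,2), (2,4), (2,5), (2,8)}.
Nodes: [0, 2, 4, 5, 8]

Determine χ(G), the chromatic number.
Clique number ω(G) = 2 (lower bound: χ ≥ ω).
The graph is bipartite (no odd cycle), so 2 colors suffice: χ(G) = 2.
A valid 2-coloring: color 1: [2]; color 2: [0, 4, 5, 8].

χ(G) = 2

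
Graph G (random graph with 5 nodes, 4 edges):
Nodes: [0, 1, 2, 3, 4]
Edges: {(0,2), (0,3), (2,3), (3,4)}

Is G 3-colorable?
A valid 3-coloring: color 1: [1, 3]; color 2: [0, 4]; color 3: [2].
(χ(G) = 3 ≤ 3.)

Yes, G is 3-colorable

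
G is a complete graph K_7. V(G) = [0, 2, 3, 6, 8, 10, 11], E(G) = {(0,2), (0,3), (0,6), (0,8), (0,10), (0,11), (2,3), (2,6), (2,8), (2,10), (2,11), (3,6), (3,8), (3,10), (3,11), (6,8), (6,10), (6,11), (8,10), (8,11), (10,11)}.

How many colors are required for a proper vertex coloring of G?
χ(G) = 7

Clique number ω(G) = 7 (lower bound: χ ≥ ω).
The clique on [0, 2, 3, 6, 8, 10, 11] has size 7, forcing χ ≥ 7, and the coloring below uses 7 colors, so χ(G) = 7.
A valid 7-coloring: color 1: [10]; color 2: [0]; color 3: [6]; color 4: [3]; color 5: [11]; color 6: [8]; color 7: [2].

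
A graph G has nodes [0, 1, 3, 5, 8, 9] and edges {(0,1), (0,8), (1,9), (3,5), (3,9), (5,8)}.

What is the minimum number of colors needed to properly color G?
Clique number ω(G) = 2 (lower bound: χ ≥ ω).
The graph is bipartite (no odd cycle), so 2 colors suffice: χ(G) = 2.
A valid 2-coloring: color 1: [1, 3, 8]; color 2: [0, 5, 9].

χ(G) = 2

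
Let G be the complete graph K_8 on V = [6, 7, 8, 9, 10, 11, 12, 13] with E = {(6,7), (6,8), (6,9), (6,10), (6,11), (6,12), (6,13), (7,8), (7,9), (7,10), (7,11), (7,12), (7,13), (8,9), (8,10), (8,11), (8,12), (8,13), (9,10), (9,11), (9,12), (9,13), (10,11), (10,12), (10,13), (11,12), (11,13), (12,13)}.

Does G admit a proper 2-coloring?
The clique on vertices [6, 7, 8, 9, 10, 11, 12, 13] has size 8 > 2, so it alone needs 8 colors.

No, G is not 2-colorable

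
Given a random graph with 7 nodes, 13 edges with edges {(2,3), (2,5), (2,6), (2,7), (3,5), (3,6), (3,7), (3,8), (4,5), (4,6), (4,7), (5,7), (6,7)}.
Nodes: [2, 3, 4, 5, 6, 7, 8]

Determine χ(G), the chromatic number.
Clique number ω(G) = 4 (lower bound: χ ≥ ω).
The clique on [2, 3, 5, 7] has size 4, forcing χ ≥ 4, and the coloring below uses 4 colors, so χ(G) = 4.
A valid 4-coloring: color 1: [3, 4]; color 2: [7, 8]; color 3: [5, 6]; color 4: [2].

χ(G) = 4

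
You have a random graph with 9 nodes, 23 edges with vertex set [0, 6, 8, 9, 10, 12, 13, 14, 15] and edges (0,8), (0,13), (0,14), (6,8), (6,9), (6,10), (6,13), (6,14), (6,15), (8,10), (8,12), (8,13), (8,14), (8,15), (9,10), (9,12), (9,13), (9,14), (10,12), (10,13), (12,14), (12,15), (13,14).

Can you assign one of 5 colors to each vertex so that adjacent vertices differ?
A valid 5-coloring: color 1: [8, 9]; color 2: [10, 14, 15]; color 3: [0, 6, 12]; color 4: [13].
(χ(G) = 4 ≤ 5.)

Yes, G is 5-colorable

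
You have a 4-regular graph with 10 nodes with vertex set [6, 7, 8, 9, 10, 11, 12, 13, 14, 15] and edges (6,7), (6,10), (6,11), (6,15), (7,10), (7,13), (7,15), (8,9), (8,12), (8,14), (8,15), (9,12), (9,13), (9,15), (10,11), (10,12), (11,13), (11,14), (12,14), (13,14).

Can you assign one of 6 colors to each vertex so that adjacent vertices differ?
A valid 6-coloring: color 1: [7, 11, 12]; color 2: [10, 13, 15]; color 3: [6, 9, 14]; color 4: [8].
(χ(G) = 4 ≤ 6.)

Yes, G is 6-colorable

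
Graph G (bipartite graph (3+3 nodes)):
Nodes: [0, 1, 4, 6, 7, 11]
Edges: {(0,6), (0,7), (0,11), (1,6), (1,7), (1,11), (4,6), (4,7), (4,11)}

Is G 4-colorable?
Yes, G is 4-colorable

A valid 4-coloring: color 1: [0, 1, 4]; color 2: [6, 7, 11].
(χ(G) = 2 ≤ 4.)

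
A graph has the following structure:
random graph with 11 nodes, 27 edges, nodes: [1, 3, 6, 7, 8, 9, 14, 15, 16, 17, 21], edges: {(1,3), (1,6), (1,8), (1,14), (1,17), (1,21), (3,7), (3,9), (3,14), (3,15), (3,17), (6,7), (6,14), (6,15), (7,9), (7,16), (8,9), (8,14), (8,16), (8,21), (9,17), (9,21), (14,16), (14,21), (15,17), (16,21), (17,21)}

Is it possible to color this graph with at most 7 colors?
Yes, G is 7-colorable

A valid 7-coloring: color 1: [1, 9, 15, 16]; color 2: [7, 14, 17]; color 3: [3, 6, 21]; color 4: [8].
(χ(G) = 4 ≤ 7.)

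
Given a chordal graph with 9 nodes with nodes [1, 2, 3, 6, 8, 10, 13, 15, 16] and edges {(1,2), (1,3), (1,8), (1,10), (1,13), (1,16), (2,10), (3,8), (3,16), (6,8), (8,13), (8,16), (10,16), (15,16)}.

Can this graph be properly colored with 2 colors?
No, G is not 2-colorable

The clique on vertices [1, 3, 8, 16] has size 4 > 2, so it alone needs 4 colors.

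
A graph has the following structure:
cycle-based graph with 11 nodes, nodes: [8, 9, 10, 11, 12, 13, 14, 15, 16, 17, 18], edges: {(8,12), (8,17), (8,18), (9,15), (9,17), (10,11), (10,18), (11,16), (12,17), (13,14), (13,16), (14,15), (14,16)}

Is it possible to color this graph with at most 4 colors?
Yes, G is 4-colorable

A valid 4-coloring: color 1: [8, 10, 15, 16]; color 2: [11, 14, 17, 18]; color 3: [9, 12, 13].
(χ(G) = 3 ≤ 4.)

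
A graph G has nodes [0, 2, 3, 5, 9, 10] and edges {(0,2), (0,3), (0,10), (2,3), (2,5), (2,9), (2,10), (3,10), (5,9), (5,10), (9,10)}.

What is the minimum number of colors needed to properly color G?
Clique number ω(G) = 4 (lower bound: χ ≥ ω).
The clique on [0, 2, 3, 10] has size 4, forcing χ ≥ 4, and the coloring below uses 4 colors, so χ(G) = 4.
A valid 4-coloring: color 1: [10]; color 2: [2]; color 3: [3, 5]; color 4: [0, 9].

χ(G) = 4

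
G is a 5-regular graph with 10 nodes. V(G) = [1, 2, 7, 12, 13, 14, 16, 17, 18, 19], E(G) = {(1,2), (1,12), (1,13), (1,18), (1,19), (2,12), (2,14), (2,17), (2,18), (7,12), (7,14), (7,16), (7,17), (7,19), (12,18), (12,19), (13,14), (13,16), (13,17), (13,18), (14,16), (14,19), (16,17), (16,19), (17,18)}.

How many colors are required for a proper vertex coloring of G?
χ(G) = 4

Clique number ω(G) = 4 (lower bound: χ ≥ ω).
The clique on [1, 2, 12, 18] has size 4, forcing χ ≥ 4, and the coloring below uses 4 colors, so χ(G) = 4.
A valid 4-coloring: color 1: [12, 16]; color 2: [18, 19]; color 3: [1, 14, 17]; color 4: [2, 7, 13].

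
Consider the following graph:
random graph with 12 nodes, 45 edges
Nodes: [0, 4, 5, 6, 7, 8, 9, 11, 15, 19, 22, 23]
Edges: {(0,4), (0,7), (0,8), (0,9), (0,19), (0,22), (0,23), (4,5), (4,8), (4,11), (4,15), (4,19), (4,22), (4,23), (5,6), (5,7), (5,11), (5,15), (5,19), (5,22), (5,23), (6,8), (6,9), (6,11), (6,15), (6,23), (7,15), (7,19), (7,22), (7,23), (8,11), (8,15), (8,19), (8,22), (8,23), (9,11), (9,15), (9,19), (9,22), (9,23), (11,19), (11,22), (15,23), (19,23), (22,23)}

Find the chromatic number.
Clique number ω(G) = 5 (lower bound: χ ≥ ω).
The clique on [0, 4, 8, 19, 23] has size 5, forcing χ ≥ 5, and the coloring below uses 5 colors, so χ(G) = 5.
A valid 5-coloring: color 1: [11, 23]; color 2: [6, 19, 22]; color 3: [4, 7, 9]; color 4: [5, 8]; color 5: [0, 15].

χ(G) = 5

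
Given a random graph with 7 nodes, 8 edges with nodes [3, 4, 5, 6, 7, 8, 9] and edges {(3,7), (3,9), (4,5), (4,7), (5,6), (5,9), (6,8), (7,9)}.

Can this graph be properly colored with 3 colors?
Yes, G is 3-colorable

A valid 3-coloring: color 1: [5, 7, 8]; color 2: [4, 6, 9]; color 3: [3].
(χ(G) = 3 ≤ 3.)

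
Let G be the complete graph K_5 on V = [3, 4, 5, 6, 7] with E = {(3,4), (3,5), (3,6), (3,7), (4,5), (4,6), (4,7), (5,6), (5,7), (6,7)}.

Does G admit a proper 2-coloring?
The clique on vertices [3, 4, 5, 6, 7] has size 5 > 2, so it alone needs 5 colors.

No, G is not 2-colorable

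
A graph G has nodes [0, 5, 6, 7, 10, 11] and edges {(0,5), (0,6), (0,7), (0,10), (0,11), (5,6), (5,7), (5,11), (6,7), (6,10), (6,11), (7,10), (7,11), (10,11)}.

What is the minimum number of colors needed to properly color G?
χ(G) = 5

Clique number ω(G) = 5 (lower bound: χ ≥ ω).
The clique on [0, 6, 7, 10, 11] has size 5, forcing χ ≥ 5, and the coloring below uses 5 colors, so χ(G) = 5.
A valid 5-coloring: color 1: [7]; color 2: [6]; color 3: [11]; color 4: [0]; color 5: [5, 10].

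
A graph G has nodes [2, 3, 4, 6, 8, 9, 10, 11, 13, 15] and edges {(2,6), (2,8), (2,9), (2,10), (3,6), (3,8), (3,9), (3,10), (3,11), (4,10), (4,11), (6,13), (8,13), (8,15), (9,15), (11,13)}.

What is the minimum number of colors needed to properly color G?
Clique number ω(G) = 2 (lower bound: χ ≥ ω).
The graph is bipartite (no odd cycle), so 2 colors suffice: χ(G) = 2.
A valid 2-coloring: color 1: [2, 3, 4, 13, 15]; color 2: [6, 8, 9, 10, 11].

χ(G) = 2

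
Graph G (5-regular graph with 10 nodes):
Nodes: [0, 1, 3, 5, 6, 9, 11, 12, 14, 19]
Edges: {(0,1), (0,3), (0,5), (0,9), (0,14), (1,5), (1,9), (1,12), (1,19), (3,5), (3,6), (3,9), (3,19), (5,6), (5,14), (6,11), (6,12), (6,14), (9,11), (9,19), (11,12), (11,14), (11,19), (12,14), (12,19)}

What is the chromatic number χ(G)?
χ(G) = 4

Clique number ω(G) = 4 (lower bound: χ ≥ ω).
The clique on [6, 11, 12, 14] has size 4, forcing χ ≥ 4, and the coloring below uses 4 colors, so χ(G) = 4.
A valid 4-coloring: color 1: [0, 6, 19]; color 2: [1, 3, 14]; color 3: [5, 11]; color 4: [9, 12].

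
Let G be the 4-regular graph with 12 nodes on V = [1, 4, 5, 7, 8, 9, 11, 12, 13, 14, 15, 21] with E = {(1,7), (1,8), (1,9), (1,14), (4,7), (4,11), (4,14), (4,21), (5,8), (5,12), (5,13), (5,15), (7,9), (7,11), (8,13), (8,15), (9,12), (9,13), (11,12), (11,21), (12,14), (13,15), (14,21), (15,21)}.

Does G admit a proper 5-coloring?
A valid 5-coloring: color 1: [1, 4, 12, 15]; color 2: [5, 9, 11, 14]; color 3: [7, 8, 21]; color 4: [13].
(χ(G) = 4 ≤ 5.)

Yes, G is 5-colorable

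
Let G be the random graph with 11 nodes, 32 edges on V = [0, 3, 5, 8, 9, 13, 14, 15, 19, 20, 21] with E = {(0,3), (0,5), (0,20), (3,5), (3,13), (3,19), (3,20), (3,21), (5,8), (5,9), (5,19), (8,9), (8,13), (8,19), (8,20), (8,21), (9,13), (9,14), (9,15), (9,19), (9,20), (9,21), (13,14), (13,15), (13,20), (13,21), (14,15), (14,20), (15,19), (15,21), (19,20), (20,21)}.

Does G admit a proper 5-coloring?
Yes, G is 5-colorable

A valid 5-coloring: color 1: [3, 9]; color 2: [5, 15, 20]; color 3: [0, 13, 19]; color 4: [8, 14]; color 5: [21].
(χ(G) = 5 ≤ 5.)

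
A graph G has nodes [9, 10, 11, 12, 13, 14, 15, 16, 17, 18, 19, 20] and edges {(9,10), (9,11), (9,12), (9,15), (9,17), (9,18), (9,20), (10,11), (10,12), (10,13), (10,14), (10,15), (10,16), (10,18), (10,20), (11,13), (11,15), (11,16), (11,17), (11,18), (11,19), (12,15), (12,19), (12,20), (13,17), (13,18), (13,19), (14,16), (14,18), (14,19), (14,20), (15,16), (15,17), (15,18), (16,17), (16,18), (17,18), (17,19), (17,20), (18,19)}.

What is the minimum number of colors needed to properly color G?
χ(G) = 5

Clique number ω(G) = 5 (lower bound: χ ≥ ω).
The clique on [11, 13, 17, 18, 19] has size 5, forcing χ ≥ 5, and the coloring below uses 5 colors, so χ(G) = 5.
A valid 5-coloring: color 1: [10, 17]; color 2: [12, 18]; color 3: [11, 14]; color 4: [15, 19, 20]; color 5: [9, 13, 16].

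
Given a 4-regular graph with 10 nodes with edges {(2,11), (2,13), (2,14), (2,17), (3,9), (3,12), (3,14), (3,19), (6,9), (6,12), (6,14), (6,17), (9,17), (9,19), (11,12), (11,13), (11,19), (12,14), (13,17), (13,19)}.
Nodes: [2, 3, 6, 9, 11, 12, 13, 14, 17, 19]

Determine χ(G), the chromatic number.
χ(G) = 4

Clique number ω(G) = 3 (lower bound: χ ≥ ω).
Suppose a proper 3-coloring c exists. The clique [2, 11, 13] takes 3 distinct colors; by symmetry let c(2) = 1, c(11) = 2, c(13) = 3.
- Vertex 17: neighbors [2, 13] already have colors [1, 3] ⇒ c(17) = 2.
- Vertex 19: neighbors [11, 13] already have colors [2, 3] ⇒ c(19) = 1.
- Vertex 9: neighbors [19, 17] already have colors [1, 2] ⇒ c(9) = 3.
- Vertex 3: neighbors [19, 9] already have colors [1, 3] ⇒ c(3) = 2.
- Vertex 6: neighbors [17, 9] already have colors [2, 3] ⇒ c(6) = 1.
- Vertex 12: neighbors [6, 3] already have colors [1, 2] ⇒ c(12) = 3.
- Vertex 14: neighbors [2, 3, 12] already have colors [1, 2, 3] — all 3 colors blocked. Contradiction.
The forced assignments end in a contradiction, so G has no proper 3-coloring (χ ≥ 4).
The coloring below uses 4 colors, so χ(G) = 4.
A valid 4-coloring: color 1: [2, 6, 19]; color 2: [9, 12, 13]; color 3: [11, 14, 17]; color 4: [3].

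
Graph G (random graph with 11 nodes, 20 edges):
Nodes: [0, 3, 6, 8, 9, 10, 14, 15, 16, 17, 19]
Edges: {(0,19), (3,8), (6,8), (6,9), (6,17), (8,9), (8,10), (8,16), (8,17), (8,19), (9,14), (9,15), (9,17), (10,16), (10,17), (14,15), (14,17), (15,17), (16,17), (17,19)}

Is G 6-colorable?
Yes, G is 6-colorable

A valid 6-coloring: color 1: [0, 3, 17]; color 2: [8, 15]; color 3: [9, 10, 19]; color 4: [6, 14, 16].
(χ(G) = 4 ≤ 6.)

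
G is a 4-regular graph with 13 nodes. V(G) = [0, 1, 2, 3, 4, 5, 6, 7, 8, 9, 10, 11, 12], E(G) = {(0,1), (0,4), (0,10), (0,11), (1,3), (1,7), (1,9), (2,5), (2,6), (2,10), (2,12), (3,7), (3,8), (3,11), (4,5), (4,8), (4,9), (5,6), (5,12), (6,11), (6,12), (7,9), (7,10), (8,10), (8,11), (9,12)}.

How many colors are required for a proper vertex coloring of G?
χ(G) = 4

Clique number ω(G) = 4 (lower bound: χ ≥ ω).
The clique on [2, 5, 6, 12] has size 4, forcing χ ≥ 4, and the coloring below uses 4 colors, so χ(G) = 4.
A valid 4-coloring: color 1: [0, 5, 7, 8]; color 2: [3, 6, 9, 10]; color 3: [1, 2, 4, 11]; color 4: [12].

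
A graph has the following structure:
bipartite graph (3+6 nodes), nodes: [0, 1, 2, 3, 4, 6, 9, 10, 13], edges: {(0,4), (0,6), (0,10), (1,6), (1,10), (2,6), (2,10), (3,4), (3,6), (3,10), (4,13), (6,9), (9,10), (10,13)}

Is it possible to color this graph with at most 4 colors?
A valid 4-coloring: color 1: [4, 6, 10]; color 2: [0, 1, 2, 3, 9, 13].
(χ(G) = 2 ≤ 4.)

Yes, G is 4-colorable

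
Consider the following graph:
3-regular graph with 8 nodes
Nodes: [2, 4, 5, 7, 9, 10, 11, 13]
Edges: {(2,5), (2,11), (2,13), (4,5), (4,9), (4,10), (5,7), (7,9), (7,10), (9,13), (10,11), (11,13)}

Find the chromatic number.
Clique number ω(G) = 3 (lower bound: χ ≥ ω).
The clique on [2, 11, 13] has size 3, forcing χ ≥ 3, and the coloring below uses 3 colors, so χ(G) = 3.
A valid 3-coloring: color 1: [2, 9, 10]; color 2: [4, 7, 11]; color 3: [5, 13].

χ(G) = 3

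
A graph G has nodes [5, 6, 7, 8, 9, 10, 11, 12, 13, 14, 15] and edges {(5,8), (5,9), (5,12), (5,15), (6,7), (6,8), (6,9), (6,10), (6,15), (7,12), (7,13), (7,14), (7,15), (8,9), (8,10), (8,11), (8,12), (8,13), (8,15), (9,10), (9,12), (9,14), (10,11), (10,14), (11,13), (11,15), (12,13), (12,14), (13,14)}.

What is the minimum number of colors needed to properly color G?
χ(G) = 4

Clique number ω(G) = 4 (lower bound: χ ≥ ω).
The clique on [6, 8, 9, 10] has size 4, forcing χ ≥ 4, and the coloring below uses 4 colors, so χ(G) = 4.
A valid 4-coloring: color 1: [8, 14]; color 2: [9, 13, 15]; color 3: [6, 11, 12]; color 4: [5, 7, 10].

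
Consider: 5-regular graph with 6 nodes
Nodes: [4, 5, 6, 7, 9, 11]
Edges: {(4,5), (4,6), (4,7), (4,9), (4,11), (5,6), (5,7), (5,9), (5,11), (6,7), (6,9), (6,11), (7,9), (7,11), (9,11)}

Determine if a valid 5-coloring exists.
The clique on vertices [4, 5, 6, 7, 9, 11] has size 6 > 5, so it alone needs 6 colors.

No, G is not 5-colorable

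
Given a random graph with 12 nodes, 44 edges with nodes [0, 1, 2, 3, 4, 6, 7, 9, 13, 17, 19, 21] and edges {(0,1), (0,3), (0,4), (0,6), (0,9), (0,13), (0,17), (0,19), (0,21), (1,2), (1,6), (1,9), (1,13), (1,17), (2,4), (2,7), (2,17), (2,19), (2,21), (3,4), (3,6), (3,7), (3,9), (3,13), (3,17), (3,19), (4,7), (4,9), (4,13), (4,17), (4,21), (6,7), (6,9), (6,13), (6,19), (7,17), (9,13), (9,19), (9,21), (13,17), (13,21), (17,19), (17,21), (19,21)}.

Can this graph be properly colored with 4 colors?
The clique on vertices [0, 3, 6, 9, 19] has size 5 > 4, so it alone needs 5 colors.

No, G is not 4-colorable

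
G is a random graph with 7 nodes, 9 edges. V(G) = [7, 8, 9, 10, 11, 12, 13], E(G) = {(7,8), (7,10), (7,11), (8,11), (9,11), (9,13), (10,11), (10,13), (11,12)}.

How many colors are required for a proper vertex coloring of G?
χ(G) = 3

Clique number ω(G) = 3 (lower bound: χ ≥ ω).
The clique on [7, 8, 11] has size 3, forcing χ ≥ 3, and the coloring below uses 3 colors, so χ(G) = 3.
A valid 3-coloring: color 1: [11, 13]; color 2: [8, 9, 10, 12]; color 3: [7].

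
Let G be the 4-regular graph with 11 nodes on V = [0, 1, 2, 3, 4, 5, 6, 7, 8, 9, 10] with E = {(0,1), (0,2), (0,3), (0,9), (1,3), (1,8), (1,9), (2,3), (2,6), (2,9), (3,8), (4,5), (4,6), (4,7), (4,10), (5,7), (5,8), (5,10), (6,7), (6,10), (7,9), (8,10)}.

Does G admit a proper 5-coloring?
Yes, G is 5-colorable

A valid 5-coloring: color 1: [0, 4, 8]; color 2: [3, 5, 6, 9]; color 3: [1, 2, 7, 10].
(χ(G) = 3 ≤ 5.)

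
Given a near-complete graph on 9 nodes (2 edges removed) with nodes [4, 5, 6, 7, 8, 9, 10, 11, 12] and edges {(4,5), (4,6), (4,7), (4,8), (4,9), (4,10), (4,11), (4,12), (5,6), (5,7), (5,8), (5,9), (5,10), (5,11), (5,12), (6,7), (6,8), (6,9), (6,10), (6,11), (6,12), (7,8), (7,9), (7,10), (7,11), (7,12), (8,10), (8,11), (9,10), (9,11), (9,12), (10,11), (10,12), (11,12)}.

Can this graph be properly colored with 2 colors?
The clique on vertices [4, 5, 6, 7, 9, 10, 11, 12] has size 8 > 2, so it alone needs 8 colors.

No, G is not 2-colorable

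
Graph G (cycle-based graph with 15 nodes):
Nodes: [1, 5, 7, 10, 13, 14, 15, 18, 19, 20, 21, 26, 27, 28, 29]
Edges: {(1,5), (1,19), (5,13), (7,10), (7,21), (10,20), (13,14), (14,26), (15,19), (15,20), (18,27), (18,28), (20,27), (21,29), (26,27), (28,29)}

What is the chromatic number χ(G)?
χ(G) = 3

Clique number ω(G) = 2 (lower bound: χ ≥ ω).
Odd cycle [14, 26, 27, 20, 15, 19, 1, 5, 13] needs 3 colors (χ ≥ 3).
The coloring below uses 3 colors, so χ(G) = 3.
A valid 3-coloring: color 1: [5, 10, 14, 15, 21, 27, 28]; color 2: [7, 13, 18, 19, 20, 26, 29]; color 3: [1].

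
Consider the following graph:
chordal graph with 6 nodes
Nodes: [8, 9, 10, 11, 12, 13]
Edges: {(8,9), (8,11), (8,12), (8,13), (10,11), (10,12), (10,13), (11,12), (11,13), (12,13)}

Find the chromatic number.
χ(G) = 4

Clique number ω(G) = 4 (lower bound: χ ≥ ω).
The clique on [8, 11, 12, 13] has size 4, forcing χ ≥ 4, and the coloring below uses 4 colors, so χ(G) = 4.
A valid 4-coloring: color 1: [9, 13]; color 2: [12]; color 3: [8, 10]; color 4: [11].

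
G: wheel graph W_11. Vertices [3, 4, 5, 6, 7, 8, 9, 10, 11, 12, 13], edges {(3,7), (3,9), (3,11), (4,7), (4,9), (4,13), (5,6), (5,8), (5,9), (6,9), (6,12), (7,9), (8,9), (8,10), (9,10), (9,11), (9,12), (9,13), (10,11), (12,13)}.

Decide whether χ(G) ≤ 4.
Yes, G is 4-colorable

A valid 4-coloring: color 1: [9]; color 2: [6, 7, 8, 11, 13]; color 3: [3, 4, 5, 10, 12].
(χ(G) = 3 ≤ 4.)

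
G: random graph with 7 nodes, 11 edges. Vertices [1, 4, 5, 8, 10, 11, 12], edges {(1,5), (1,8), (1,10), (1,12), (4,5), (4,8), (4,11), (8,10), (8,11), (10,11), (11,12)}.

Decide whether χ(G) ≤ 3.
Yes, G is 3-colorable

A valid 3-coloring: color 1: [1, 11]; color 2: [5, 8, 12]; color 3: [4, 10].
(χ(G) = 3 ≤ 3.)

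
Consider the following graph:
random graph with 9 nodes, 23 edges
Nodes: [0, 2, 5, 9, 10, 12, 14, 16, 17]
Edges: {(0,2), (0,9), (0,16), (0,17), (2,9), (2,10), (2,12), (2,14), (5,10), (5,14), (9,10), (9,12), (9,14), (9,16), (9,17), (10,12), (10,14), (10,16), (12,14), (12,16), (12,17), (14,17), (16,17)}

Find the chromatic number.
Clique number ω(G) = 5 (lower bound: χ ≥ ω).
The clique on [2, 9, 10, 12, 14] has size 5, forcing χ ≥ 5, and the coloring below uses 5 colors, so χ(G) = 5.
A valid 5-coloring: color 1: [5, 9]; color 2: [0, 12]; color 3: [14, 16]; color 4: [10, 17]; color 5: [2].

χ(G) = 5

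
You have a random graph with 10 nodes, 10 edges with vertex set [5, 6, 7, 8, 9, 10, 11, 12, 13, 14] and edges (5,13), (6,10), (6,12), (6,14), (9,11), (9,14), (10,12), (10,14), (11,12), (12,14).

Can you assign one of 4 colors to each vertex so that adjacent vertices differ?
Yes, G is 4-colorable

A valid 4-coloring: color 1: [7, 8, 9, 12, 13]; color 2: [5, 11, 14]; color 3: [10]; color 4: [6].
(χ(G) = 4 ≤ 4.)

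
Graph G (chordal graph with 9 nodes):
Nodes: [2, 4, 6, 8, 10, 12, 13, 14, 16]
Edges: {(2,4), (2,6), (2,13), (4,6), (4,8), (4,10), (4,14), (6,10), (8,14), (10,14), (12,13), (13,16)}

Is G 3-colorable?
Yes, G is 3-colorable

A valid 3-coloring: color 1: [4, 13]; color 2: [6, 12, 14, 16]; color 3: [2, 8, 10].
(χ(G) = 3 ≤ 3.)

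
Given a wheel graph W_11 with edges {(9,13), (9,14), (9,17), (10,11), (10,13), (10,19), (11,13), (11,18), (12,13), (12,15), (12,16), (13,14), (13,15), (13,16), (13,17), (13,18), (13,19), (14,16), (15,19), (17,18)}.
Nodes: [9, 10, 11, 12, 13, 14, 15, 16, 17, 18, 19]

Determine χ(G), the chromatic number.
χ(G) = 3

Clique number ω(G) = 3 (lower bound: χ ≥ ω).
The clique on [9, 13, 17] has size 3, forcing χ ≥ 3, and the coloring below uses 3 colors, so χ(G) = 3.
A valid 3-coloring: color 1: [13]; color 2: [11, 12, 14, 17, 19]; color 3: [9, 10, 15, 16, 18].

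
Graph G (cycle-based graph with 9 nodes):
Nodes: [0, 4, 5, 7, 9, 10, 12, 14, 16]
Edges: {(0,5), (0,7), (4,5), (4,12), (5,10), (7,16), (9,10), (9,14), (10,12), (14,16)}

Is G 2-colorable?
No, G is not 2-colorable

Odd cycle [7, 0, 5, 10, 9, 14, 16] needs 3 colors (χ ≥ 3).
Hence χ(G) ≥ 3 > 2, so no proper 2-coloring exists.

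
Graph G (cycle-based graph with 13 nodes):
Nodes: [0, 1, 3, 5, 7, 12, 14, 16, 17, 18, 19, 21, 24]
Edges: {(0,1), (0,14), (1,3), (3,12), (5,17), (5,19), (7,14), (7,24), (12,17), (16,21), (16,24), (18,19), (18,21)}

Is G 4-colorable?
A valid 4-coloring: color 1: [0, 3, 7, 17, 19, 21]; color 2: [1, 5, 12, 14, 18, 24]; color 3: [16].
(χ(G) = 3 ≤ 4.)

Yes, G is 4-colorable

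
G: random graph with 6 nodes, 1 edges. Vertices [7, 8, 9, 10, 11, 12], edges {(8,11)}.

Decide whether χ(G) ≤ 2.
Yes, G is 2-colorable

A valid 2-coloring: color 1: [7, 9, 10, 11, 12]; color 2: [8].
(χ(G) = 2 ≤ 2.)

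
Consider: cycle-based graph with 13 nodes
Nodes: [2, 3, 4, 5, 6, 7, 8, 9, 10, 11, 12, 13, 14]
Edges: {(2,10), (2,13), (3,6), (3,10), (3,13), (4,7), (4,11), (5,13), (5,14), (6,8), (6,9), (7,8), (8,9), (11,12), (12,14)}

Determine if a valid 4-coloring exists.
Yes, G is 4-colorable

A valid 4-coloring: color 1: [2, 3, 4, 5, 8, 12]; color 2: [6, 7, 10, 11, 13, 14]; color 3: [9].
(χ(G) = 3 ≤ 4.)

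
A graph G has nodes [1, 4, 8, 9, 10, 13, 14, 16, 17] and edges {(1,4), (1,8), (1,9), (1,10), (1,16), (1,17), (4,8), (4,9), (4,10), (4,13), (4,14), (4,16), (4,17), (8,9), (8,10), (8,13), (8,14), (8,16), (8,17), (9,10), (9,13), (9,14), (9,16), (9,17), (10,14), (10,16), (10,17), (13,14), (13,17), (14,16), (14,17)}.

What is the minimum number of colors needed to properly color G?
χ(G) = 6

Clique number ω(G) = 6 (lower bound: χ ≥ ω).
The clique on [1, 4, 8, 9, 10, 16] has size 6, forcing χ ≥ 6, and the coloring below uses 6 colors, so χ(G) = 6.
A valid 6-coloring: color 1: [9]; color 2: [8]; color 3: [4]; color 4: [10, 13]; color 5: [1, 14]; color 6: [16, 17].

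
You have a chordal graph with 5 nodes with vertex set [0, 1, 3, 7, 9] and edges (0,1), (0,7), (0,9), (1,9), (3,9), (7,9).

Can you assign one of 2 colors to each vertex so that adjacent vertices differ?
No, G is not 2-colorable

The clique on vertices [0, 1, 9] has size 3 > 2, so it alone needs 3 colors.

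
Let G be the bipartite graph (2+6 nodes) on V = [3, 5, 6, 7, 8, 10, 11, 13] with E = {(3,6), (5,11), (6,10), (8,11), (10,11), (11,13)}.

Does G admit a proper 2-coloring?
Yes, G is 2-colorable

A valid 2-coloring: color 1: [6, 7, 11]; color 2: [3, 5, 8, 10, 13].
(χ(G) = 2 ≤ 2.)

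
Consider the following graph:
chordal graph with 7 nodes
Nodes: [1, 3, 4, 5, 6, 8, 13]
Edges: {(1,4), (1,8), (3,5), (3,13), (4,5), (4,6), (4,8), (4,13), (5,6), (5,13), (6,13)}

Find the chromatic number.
χ(G) = 4

Clique number ω(G) = 4 (lower bound: χ ≥ ω).
The clique on [4, 5, 6, 13] has size 4, forcing χ ≥ 4, and the coloring below uses 4 colors, so χ(G) = 4.
A valid 4-coloring: color 1: [3, 4]; color 2: [1, 13]; color 3: [5, 8]; color 4: [6].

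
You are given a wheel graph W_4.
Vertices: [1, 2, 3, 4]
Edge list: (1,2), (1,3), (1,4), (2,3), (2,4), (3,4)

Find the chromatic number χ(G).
χ(G) = 4

Clique number ω(G) = 4 (lower bound: χ ≥ ω).
The clique on [1, 2, 3, 4] has size 4, forcing χ ≥ 4, and the coloring below uses 4 colors, so χ(G) = 4.
A valid 4-coloring: color 1: [2]; color 2: [3]; color 3: [1]; color 4: [4].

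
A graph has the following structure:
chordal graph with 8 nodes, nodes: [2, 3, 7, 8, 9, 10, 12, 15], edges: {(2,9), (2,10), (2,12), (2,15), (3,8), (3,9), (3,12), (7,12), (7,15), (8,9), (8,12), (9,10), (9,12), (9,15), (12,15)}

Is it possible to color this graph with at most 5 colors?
Yes, G is 5-colorable

A valid 5-coloring: color 1: [7, 9]; color 2: [10, 12]; color 3: [8, 15]; color 4: [2, 3].
(χ(G) = 4 ≤ 5.)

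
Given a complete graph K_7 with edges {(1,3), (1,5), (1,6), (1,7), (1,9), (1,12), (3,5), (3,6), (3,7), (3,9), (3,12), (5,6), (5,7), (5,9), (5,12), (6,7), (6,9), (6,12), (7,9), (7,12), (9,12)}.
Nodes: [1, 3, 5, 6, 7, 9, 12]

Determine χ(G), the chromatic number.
χ(G) = 7

Clique number ω(G) = 7 (lower bound: χ ≥ ω).
The clique on [1, 3, 5, 6, 7, 9, 12] has size 7, forcing χ ≥ 7, and the coloring below uses 7 colors, so χ(G) = 7.
A valid 7-coloring: color 1: [3]; color 2: [1]; color 3: [12]; color 4: [5]; color 5: [6]; color 6: [9]; color 7: [7].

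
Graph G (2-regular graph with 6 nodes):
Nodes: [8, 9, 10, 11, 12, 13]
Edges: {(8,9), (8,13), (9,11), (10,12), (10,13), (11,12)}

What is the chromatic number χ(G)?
χ(G) = 2

Clique number ω(G) = 2 (lower bound: χ ≥ ω).
The graph is bipartite (no odd cycle), so 2 colors suffice: χ(G) = 2.
A valid 2-coloring: color 1: [8, 10, 11]; color 2: [9, 12, 13].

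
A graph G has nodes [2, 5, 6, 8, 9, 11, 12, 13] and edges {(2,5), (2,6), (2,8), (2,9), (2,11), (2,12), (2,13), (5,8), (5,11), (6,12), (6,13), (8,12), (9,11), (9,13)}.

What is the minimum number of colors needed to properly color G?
χ(G) = 4

Clique number ω(G) = 3 (lower bound: χ ≥ ω).
Odd cycle [13, 6, 12, 8, 5, 11, 9] needs 3 colors (χ ≥ 3).
Vertex 2 is adjacent to every vertex of [5, 6, 8, 9, 11, 12, 13], which already need 3 colors among themselves, so 2 needs a new color (χ ≥ 4).
The coloring below uses 4 colors, so χ(G) = 4.
A valid 4-coloring: color 1: [2]; color 2: [11, 12, 13]; color 3: [6, 8, 9]; color 4: [5].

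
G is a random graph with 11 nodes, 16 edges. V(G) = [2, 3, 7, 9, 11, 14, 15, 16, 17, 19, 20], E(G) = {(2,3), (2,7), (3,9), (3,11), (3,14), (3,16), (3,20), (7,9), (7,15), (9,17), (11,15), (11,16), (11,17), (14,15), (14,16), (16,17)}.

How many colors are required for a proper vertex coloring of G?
χ(G) = 3

Clique number ω(G) = 3 (lower bound: χ ≥ ω).
The clique on [3, 11, 16] has size 3, forcing χ ≥ 3, and the coloring below uses 3 colors, so χ(G) = 3.
A valid 3-coloring: color 1: [3, 15, 17, 19]; color 2: [7, 16, 20]; color 3: [2, 9, 11, 14].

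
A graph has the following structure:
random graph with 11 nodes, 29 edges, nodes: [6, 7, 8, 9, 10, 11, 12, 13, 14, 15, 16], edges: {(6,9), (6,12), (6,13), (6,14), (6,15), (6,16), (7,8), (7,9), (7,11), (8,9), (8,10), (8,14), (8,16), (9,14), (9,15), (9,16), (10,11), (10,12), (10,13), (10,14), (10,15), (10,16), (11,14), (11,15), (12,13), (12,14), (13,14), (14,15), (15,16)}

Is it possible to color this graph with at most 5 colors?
Yes, G is 5-colorable

A valid 5-coloring: color 1: [7, 14, 16]; color 2: [6, 10]; color 3: [8, 12, 15]; color 4: [9, 11, 13].
(χ(G) = 4 ≤ 5.)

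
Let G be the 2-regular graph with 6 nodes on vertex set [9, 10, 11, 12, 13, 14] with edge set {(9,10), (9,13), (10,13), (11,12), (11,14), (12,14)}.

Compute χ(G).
χ(G) = 3

Clique number ω(G) = 3 (lower bound: χ ≥ ω).
The clique on [9, 10, 13] has size 3, forcing χ ≥ 3, and the coloring below uses 3 colors, so χ(G) = 3.
A valid 3-coloring: color 1: [13, 14]; color 2: [10, 12]; color 3: [9, 11].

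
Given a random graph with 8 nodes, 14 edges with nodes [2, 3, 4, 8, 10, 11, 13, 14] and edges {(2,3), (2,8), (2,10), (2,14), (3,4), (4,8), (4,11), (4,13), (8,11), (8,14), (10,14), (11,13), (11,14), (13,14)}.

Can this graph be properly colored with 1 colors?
No, G is not 1-colorable

The clique on vertices [4, 8, 11] has size 3 > 1, so it alone needs 3 colors.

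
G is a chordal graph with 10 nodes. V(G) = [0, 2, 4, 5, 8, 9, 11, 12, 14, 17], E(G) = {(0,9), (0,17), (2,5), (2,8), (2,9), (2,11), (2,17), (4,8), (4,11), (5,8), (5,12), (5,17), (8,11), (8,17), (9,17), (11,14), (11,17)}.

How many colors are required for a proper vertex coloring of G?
Clique number ω(G) = 4 (lower bound: χ ≥ ω).
The clique on [2, 8, 11, 17] has size 4, forcing χ ≥ 4, and the coloring below uses 4 colors, so χ(G) = 4.
A valid 4-coloring: color 1: [4, 12, 14, 17]; color 2: [0, 2]; color 3: [5, 9, 11]; color 4: [8].

χ(G) = 4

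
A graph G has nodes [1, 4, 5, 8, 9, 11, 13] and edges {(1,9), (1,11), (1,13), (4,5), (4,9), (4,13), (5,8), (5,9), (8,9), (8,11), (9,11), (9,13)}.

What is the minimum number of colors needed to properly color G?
χ(G) = 3

Clique number ω(G) = 3 (lower bound: χ ≥ ω).
The clique on [8, 9, 11] has size 3, forcing χ ≥ 3, and the coloring below uses 3 colors, so χ(G) = 3.
A valid 3-coloring: color 1: [9]; color 2: [1, 4, 8]; color 3: [5, 11, 13].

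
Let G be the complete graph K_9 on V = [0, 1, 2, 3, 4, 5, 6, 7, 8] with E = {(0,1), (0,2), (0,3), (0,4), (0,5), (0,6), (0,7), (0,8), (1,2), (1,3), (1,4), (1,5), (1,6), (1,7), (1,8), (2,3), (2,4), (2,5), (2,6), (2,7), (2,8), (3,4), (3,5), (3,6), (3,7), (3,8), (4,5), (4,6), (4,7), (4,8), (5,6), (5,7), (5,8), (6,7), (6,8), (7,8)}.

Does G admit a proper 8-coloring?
The clique on vertices [0, 1, 2, 3, 4, 5, 6, 7, 8] has size 9 > 8, so it alone needs 9 colors.

No, G is not 8-colorable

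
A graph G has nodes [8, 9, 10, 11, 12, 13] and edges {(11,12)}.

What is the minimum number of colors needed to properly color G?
Clique number ω(G) = 2 (lower bound: χ ≥ ω).
The graph is bipartite (no odd cycle), so 2 colors suffice: χ(G) = 2.
A valid 2-coloring: color 1: [8, 9, 10, 11, 13]; color 2: [12].

χ(G) = 2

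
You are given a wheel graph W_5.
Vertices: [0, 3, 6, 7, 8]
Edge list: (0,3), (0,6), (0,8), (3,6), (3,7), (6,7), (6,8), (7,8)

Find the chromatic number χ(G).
χ(G) = 3

Clique number ω(G) = 3 (lower bound: χ ≥ ω).
The clique on [0, 6, 8] has size 3, forcing χ ≥ 3, and the coloring below uses 3 colors, so χ(G) = 3.
A valid 3-coloring: color 1: [6]; color 2: [0, 7]; color 3: [3, 8].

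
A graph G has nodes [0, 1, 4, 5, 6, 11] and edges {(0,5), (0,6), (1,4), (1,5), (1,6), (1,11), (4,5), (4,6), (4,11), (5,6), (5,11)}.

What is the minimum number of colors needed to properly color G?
Clique number ω(G) = 4 (lower bound: χ ≥ ω).
The clique on [1, 4, 5, 11] has size 4, forcing χ ≥ 4, and the coloring below uses 4 colors, so χ(G) = 4.
A valid 4-coloring: color 1: [5]; color 2: [0, 1]; color 3: [4]; color 4: [6, 11].

χ(G) = 4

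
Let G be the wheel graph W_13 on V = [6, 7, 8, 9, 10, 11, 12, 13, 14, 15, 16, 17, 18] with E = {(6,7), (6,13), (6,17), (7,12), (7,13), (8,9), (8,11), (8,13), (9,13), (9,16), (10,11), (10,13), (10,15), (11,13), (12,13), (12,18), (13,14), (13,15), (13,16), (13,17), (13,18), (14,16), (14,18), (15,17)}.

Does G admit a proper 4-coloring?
A valid 4-coloring: color 1: [13]; color 2: [7, 8, 10, 16, 17, 18]; color 3: [6, 9, 11, 12, 14, 15].
(χ(G) = 3 ≤ 4.)

Yes, G is 4-colorable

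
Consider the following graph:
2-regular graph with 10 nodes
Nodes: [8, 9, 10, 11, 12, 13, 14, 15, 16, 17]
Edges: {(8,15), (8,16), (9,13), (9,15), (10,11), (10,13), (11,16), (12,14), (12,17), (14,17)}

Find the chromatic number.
χ(G) = 3

Clique number ω(G) = 3 (lower bound: χ ≥ ω).
The clique on [12, 14, 17] has size 3, forcing χ ≥ 3, and the coloring below uses 3 colors, so χ(G) = 3.
A valid 3-coloring: color 1: [13, 15, 16, 17]; color 2: [8, 9, 10, 14]; color 3: [11, 12].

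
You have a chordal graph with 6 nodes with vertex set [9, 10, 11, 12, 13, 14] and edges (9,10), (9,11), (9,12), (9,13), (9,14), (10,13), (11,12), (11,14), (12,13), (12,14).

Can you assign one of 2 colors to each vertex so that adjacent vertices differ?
No, G is not 2-colorable

The clique on vertices [9, 11, 12, 14] has size 4 > 2, so it alone needs 4 colors.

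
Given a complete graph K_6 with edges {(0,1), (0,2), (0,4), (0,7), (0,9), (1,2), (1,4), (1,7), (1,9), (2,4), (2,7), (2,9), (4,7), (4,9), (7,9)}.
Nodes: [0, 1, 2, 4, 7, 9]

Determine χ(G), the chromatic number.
Clique number ω(G) = 6 (lower bound: χ ≥ ω).
The clique on [0, 1, 2, 4, 7, 9] has size 6, forcing χ ≥ 6, and the coloring below uses 6 colors, so χ(G) = 6.
A valid 6-coloring: color 1: [9]; color 2: [1]; color 3: [4]; color 4: [7]; color 5: [0]; color 6: [2].

χ(G) = 6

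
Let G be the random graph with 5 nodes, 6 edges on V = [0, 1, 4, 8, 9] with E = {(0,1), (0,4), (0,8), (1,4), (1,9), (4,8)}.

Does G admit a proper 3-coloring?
A valid 3-coloring: color 1: [1, 8]; color 2: [0, 9]; color 3: [4].
(χ(G) = 3 ≤ 3.)

Yes, G is 3-colorable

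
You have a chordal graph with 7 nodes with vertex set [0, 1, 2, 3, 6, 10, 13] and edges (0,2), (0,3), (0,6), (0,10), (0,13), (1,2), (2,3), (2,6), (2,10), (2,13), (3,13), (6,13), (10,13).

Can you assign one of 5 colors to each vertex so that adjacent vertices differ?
A valid 5-coloring: color 1: [2]; color 2: [1, 13]; color 3: [0]; color 4: [3, 6, 10].
(χ(G) = 4 ≤ 5.)

Yes, G is 5-colorable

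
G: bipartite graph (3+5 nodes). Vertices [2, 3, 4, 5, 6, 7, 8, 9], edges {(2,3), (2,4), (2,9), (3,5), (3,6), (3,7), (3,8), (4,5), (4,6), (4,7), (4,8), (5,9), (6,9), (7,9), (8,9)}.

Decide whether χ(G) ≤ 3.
A valid 3-coloring: color 1: [3, 4, 9]; color 2: [2, 5, 6, 7, 8].
(χ(G) = 2 ≤ 3.)

Yes, G is 3-colorable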